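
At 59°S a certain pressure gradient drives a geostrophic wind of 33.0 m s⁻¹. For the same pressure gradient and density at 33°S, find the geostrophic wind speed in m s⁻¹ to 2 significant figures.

With the same pressure gradient and density, V_g ∝ 1/f ∝ 1/sin φ.
V₂ = V₁ · sin φ₁ / sin φ₂ = 33.0 × sin 59° / sin 33°
V₂ = 33.0 × 0.8572/0.5446 = 52 m s⁻¹

52 m s⁻¹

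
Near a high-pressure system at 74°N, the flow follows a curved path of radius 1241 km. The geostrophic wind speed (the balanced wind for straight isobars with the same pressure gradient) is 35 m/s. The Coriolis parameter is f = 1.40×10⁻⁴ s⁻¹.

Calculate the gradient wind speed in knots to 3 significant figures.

Around a high, pressure-gradient force acts outward with centrifugal, so Coriolis balances both:
fV = (1/ρ)|∂P/∂n| + V²/R  →  V² − fR·V + fR·V_g = 0
With fR = 1.40×10⁻⁴ × 1241×10³ m = 174 m/s:
V = [fR − √((fR)² − 4 fR V_g)]/2 = [174 − √(174² − 4×174×35)]/2 = 48.6 m/s
Supergeostrophic (V > V_g = 35 m/s), as expected around a high.
Converting: 48.6 m/s × 1.944 = 94.4 knots

94.4 knots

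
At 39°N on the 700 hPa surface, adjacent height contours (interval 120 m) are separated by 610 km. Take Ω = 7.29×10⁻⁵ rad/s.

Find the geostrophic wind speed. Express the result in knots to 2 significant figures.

Coriolis parameter at 39°N:
f = 2Ω sin φ = 2 × 7.29×10⁻⁵ × sin 39° = 9.18×10⁻⁵ s⁻¹
Height gradient: |∂Z/∂n| = 120 m / 610000 m = 1.97×10⁻⁴
On a pressure surface, geostrophic balance gives V_g = (g/f)|∂Z/∂n|:
V_g = 9.81 × 1.97×10⁻⁴ / 9.18×10⁻⁵ = 21.0 m/s
Converting: 21.0 m/s × 1.944 = 41 knots

41 knots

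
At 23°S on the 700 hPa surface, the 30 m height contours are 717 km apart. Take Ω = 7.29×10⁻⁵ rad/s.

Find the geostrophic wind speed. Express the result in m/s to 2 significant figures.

Coriolis parameter at 23°S:
f = 2Ω sin φ = 2 × 7.29×10⁻⁵ × sin 23° = 5.70×10⁻⁵ s⁻¹
Height gradient: |∂Z/∂n| = 30 m / 717000 m = 4.18×10⁻⁵
On a pressure surface, geostrophic balance gives V_g = (g/f)|∂Z/∂n|:
V_g = 9.81 × 4.18×10⁻⁵ / 5.70×10⁻⁵ = 7.21 m/s

7.2 m/s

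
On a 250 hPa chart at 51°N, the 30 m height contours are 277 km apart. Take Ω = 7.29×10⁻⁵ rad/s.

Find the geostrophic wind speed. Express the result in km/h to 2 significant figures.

34 km/h

Coriolis parameter at 51°N:
f = 2Ω sin φ = 2 × 7.29×10⁻⁵ × sin 51° = 1.13×10⁻⁴ s⁻¹
Height gradient: |∂Z/∂n| = 30 m / 277000 m = 1.08×10⁻⁴
On a pressure surface, geostrophic balance gives V_g = (g/f)|∂Z/∂n|:
V_g = 9.81 × 1.08×10⁻⁴ / 1.13×10⁻⁴ = 9.38 m/s
Converting: 9.38 m/s × 3.6 = 34 km/h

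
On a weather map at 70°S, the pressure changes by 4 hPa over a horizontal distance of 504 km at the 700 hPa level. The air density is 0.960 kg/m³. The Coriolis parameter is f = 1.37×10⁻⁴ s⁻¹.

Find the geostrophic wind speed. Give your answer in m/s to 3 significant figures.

Pressure gradient: |∂P/∂n| = 400 Pa / 504000 m = 7.94×10⁻⁴ Pa/m
Geostrophic balance (pressure-gradient force = Coriolis force):
V_g = (1/(fρ)) |∂P/∂n| = 7.94×10⁻⁴ / (1.37×10⁻⁴ × 0.960) = 6.03 m/s

6.03 m/s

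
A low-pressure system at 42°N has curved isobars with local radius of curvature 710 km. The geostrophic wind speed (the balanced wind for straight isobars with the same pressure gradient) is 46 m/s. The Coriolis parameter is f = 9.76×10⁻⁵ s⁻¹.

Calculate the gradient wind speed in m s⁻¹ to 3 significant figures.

31.6 m s⁻¹

Around a low, centrifugal force acts outward with Coriolis, so pressure-gradient force balances both:
(1/ρ)|∂P/∂n| = fV + V²/R  →  V² + fR·V − fR·V_g = 0
With fR = 9.76×10⁻⁵ × 710×10³ m = 69.3 m/s:
V = [−fR + √((fR)² + 4 fR V_g)]/2 = [−69.3 + √(69.3² + 4×69.3×46)]/2 = 31.6 m/s
Subgeostrophic (V < V_g = 46 m/s), as expected around a low.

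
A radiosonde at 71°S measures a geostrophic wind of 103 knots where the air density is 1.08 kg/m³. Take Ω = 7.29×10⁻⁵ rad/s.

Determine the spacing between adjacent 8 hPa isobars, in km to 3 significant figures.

Coriolis parameter at 71°S:
f = 2Ω sin φ = 2 × 7.29×10⁻⁵ × sin 71° = 1.38×10⁻⁴ s⁻¹
Wind speed in SI: 103 knots = 53.0 m/s
Geostrophic balance rearranged: |∂P/∂n| = f ρ V_g
|∂P/∂n| = 1.38×10⁻⁴ × 1.08 × 53.0 = 7.89×10⁻³ Pa/m
Isobar spacing: Δn = ΔP/|∂P/∂n| = 800 Pa / 7.89×10⁻³ Pa/m = 101406 m ≈ 101 km

101 km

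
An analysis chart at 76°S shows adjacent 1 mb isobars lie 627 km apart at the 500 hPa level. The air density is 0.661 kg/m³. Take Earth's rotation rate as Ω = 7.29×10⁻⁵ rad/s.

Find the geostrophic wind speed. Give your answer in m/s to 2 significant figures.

Coriolis parameter at 76°S:
f = 2Ω sin φ = 2 × 7.29×10⁻⁵ × sin 76° = 1.41×10⁻⁴ s⁻¹
Pressure gradient: |∂P/∂n| = 100 Pa / 627000 m = 1.59×10⁻⁴ Pa/m
Geostrophic balance (pressure-gradient force = Coriolis force):
V_g = (1/(fρ)) |∂P/∂n| = 1.59×10⁻⁴ / (1.41×10⁻⁴ × 0.661) = 1.71 m/s

1.7 m/s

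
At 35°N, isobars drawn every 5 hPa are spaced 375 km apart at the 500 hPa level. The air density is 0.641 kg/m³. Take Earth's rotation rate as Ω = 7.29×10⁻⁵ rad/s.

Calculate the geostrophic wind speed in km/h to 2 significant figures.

90 km/h

Coriolis parameter at 35°N:
f = 2Ω sin φ = 2 × 7.29×10⁻⁵ × sin 35° = 8.36×10⁻⁵ s⁻¹
Pressure gradient: |∂P/∂n| = 500 Pa / 375000 m = 1.33×10⁻³ Pa/m
Geostrophic balance (pressure-gradient force = Coriolis force):
V_g = (1/(fρ)) |∂P/∂n| = 1.33×10⁻³ / (8.36×10⁻⁵ × 0.641) = 24.9 m/s
Converting: 24.9 m/s × 3.6 = 90 km/h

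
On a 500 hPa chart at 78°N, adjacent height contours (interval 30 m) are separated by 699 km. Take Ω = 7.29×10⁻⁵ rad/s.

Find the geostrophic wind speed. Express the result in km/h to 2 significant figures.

Coriolis parameter at 78°N:
f = 2Ω sin φ = 2 × 7.29×10⁻⁵ × sin 78° = 1.43×10⁻⁴ s⁻¹
Height gradient: |∂Z/∂n| = 30 m / 699000 m = 4.29×10⁻⁵
On a pressure surface, geostrophic balance gives V_g = (g/f)|∂Z/∂n|:
V_g = 9.81 × 4.29×10⁻⁵ / 1.43×10⁻⁴ = 2.95 m/s
Converting: 2.95 m/s × 3.6 = 11 km/h

11 km/h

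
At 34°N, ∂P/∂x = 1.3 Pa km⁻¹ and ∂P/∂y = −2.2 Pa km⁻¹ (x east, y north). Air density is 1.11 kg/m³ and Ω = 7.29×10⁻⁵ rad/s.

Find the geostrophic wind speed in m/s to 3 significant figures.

Coriolis parameter at 34°N:
f = 2Ω sin φ = 2 × 7.29×10⁻⁵ × sin 34° = 8.15×10⁻⁵ s⁻¹
Component geostrophic relations (x east, y north):
u_g = −(1/(fρ)) ∂P/∂y,  v_g = (1/(fρ)) ∂P/∂x
u_g = −(−2.2×10⁻³)/(8.15×10⁻⁵ × 1.11) = 24.3 m/s;  v_g = (1.3×10⁻³)/(8.15×10⁻⁵ × 1.11) = 14.4 m/s
|V_g| = √(u_g² + v_g²) = 28.2 m/s

28.2 m/s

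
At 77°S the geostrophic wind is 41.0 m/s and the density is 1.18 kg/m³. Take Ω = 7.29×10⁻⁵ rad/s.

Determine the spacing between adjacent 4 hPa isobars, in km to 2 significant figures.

58 km

Coriolis parameter at 77°S:
f = 2Ω sin φ = 2 × 7.29×10⁻⁵ × sin 77° = 1.42×10⁻⁴ s⁻¹
Geostrophic balance rearranged: |∂P/∂n| = f ρ V_g
|∂P/∂n| = 1.42×10⁻⁴ × 1.18 × 41.0 = 6.87×10⁻³ Pa/m
Isobar spacing: Δn = ΔP/|∂P/∂n| = 400 Pa / 6.87×10⁻³ Pa/m = 58199 m ≈ 58 km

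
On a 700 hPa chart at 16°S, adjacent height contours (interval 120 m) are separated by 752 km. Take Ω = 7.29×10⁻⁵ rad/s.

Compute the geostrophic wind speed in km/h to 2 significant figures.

140 km/h

Coriolis parameter at 16°S:
f = 2Ω sin φ = 2 × 7.29×10⁻⁵ × sin 16° = 4.02×10⁻⁵ s⁻¹
Height gradient: |∂Z/∂n| = 120 m / 752000 m = 1.60×10⁻⁴
On a pressure surface, geostrophic balance gives V_g = (g/f)|∂Z/∂n|:
V_g = 9.81 × 1.60×10⁻⁴ / 4.02×10⁻⁵ = 39.0 m/s
Converting: 39.0 m/s × 3.6 = 140 km/h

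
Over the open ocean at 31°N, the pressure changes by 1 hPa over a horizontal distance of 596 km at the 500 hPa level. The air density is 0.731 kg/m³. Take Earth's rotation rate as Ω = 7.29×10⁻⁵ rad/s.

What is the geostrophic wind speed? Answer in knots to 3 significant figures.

5.94 knots

Coriolis parameter at 31°N:
f = 2Ω sin φ = 2 × 7.29×10⁻⁵ × sin 31° = 7.51×10⁻⁵ s⁻¹
Pressure gradient: |∂P/∂n| = 100 Pa / 596000 m = 1.68×10⁻⁴ Pa/m
Geostrophic balance (pressure-gradient force = Coriolis force):
V_g = (1/(fρ)) |∂P/∂n| = 1.68×10⁻⁴ / (7.51×10⁻⁵ × 0.731) = 3.06 m/s
Converting: 3.06 m/s × 1.944 = 5.94 knots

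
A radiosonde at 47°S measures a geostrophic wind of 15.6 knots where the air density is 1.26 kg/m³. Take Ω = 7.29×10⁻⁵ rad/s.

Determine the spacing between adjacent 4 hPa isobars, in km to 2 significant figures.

Coriolis parameter at 47°S:
f = 2Ω sin φ = 2 × 7.29×10⁻⁵ × sin 47° = 1.07×10⁻⁴ s⁻¹
Wind speed in SI: 15.6 knots = 8.03 m/s
Geostrophic balance rearranged: |∂P/∂n| = f ρ V_g
|∂P/∂n| = 1.07×10⁻⁴ × 1.26 × 8.03 = 1.08×10⁻³ Pa/m
Isobar spacing: Δn = ΔP/|∂P/∂n| = 400 Pa / 1.08×10⁻³ Pa/m = 370973 m ≈ 370 km

370 km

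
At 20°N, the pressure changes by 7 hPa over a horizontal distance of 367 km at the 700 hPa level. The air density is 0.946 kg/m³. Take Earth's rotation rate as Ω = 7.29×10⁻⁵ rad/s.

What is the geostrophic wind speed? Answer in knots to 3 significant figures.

Coriolis parameter at 20°N:
f = 2Ω sin φ = 2 × 7.29×10⁻⁵ × sin 20° = 4.99×10⁻⁵ s⁻¹
Pressure gradient: |∂P/∂n| = 700 Pa / 367000 m = 1.91×10⁻³ Pa/m
Geostrophic balance (pressure-gradient force = Coriolis force):
V_g = (1/(fρ)) |∂P/∂n| = 1.91×10⁻³ / (4.99×10⁻⁵ × 0.946) = 40.4 m/s
Converting: 40.4 m/s × 1.944 = 78.6 knots

78.6 knots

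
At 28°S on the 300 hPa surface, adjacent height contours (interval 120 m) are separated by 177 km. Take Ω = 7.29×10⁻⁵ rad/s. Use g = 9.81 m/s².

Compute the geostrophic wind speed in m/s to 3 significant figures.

Coriolis parameter at 28°S:
f = 2Ω sin φ = 2 × 7.29×10⁻⁵ × sin 28° = 6.84×10⁻⁵ s⁻¹
Height gradient: |∂Z/∂n| = 120 m / 177000 m = 6.78×10⁻⁴
On a pressure surface, geostrophic balance gives V_g = (g/f)|∂Z/∂n|:
V_g = 9.81 × 6.78×10⁻⁴ / 6.84×10⁻⁵ = 97.2 m/s

97.2 m/s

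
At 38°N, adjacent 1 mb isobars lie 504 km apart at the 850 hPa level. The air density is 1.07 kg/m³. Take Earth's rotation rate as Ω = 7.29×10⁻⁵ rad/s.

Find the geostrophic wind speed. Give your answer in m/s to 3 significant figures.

2.07 m/s

Coriolis parameter at 38°N:
f = 2Ω sin φ = 2 × 7.29×10⁻⁵ × sin 38° = 8.98×10⁻⁵ s⁻¹
Pressure gradient: |∂P/∂n| = 100 Pa / 504000 m = 1.98×10⁻⁴ Pa/m
Geostrophic balance (pressure-gradient force = Coriolis force):
V_g = (1/(fρ)) |∂P/∂n| = 1.98×10⁻⁴ / (8.98×10⁻⁵ × 1.07) = 2.07 m/s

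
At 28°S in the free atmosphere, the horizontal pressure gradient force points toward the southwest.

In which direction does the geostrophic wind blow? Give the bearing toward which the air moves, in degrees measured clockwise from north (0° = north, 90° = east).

The pressure-gradient force points toward the southwest (bearing 225°).
Geostrophic balance: in the Southern Hemisphere the Coriolis force deflects motion to the left, so the geostrophic wind blows 90° to the left of the pressure-gradient force (low pressure on the right).
Rotating 225° by 90° counterclockwise gives 135° — the wind blows toward the southeast.

135°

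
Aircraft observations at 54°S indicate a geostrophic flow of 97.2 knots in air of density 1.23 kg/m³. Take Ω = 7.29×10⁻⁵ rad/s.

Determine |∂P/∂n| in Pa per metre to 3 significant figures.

Coriolis parameter at 54°S:
f = 2Ω sin φ = 2 × 7.29×10⁻⁵ × sin 54° = 1.18×10⁻⁴ s⁻¹
Wind speed in SI: 97.2 knots = 50.0 m/s
Geostrophic balance rearranged: |∂P/∂n| = f ρ V_g
|∂P/∂n| = 1.18×10⁻⁴ × 1.23 × 50.0 = 7.25×10⁻³ Pa/m

7.25×10⁻³ Pa/m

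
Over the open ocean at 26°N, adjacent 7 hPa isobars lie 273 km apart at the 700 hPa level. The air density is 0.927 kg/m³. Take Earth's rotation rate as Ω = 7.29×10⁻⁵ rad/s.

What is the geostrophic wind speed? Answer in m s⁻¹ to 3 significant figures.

Coriolis parameter at 26°N:
f = 2Ω sin φ = 2 × 7.29×10⁻⁵ × sin 26° = 6.39×10⁻⁵ s⁻¹
Pressure gradient: |∂P/∂n| = 700 Pa / 273000 m = 2.56×10⁻³ Pa/m
Geostrophic balance (pressure-gradient force = Coriolis force):
V_g = (1/(fρ)) |∂P/∂n| = 2.56×10⁻³ / (6.39×10⁻⁵ × 0.927) = 43.3 m/s

43.3 m s⁻¹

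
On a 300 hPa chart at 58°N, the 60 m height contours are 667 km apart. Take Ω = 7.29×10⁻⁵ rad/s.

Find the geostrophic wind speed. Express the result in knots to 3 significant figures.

Coriolis parameter at 58°N:
f = 2Ω sin φ = 2 × 7.29×10⁻⁵ × sin 58° = 1.24×10⁻⁴ s⁻¹
Height gradient: |∂Z/∂n| = 60 m / 667000 m = 9.00×10⁻⁵
On a pressure surface, geostrophic balance gives V_g = (g/f)|∂Z/∂n|:
V_g = 9.81 × 9.00×10⁻⁵ / 1.24×10⁻⁴ = 7.14 m/s
Converting: 7.14 m/s × 1.944 = 13.9 knots

13.9 knots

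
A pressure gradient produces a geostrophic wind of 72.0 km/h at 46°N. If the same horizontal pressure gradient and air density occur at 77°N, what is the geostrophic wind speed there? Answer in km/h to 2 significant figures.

With the same pressure gradient and density, V_g ∝ 1/f ∝ 1/sin φ.
V₂ = V₁ · sin φ₁ / sin φ₂ = 72.0 × sin 46° / sin 77°
V₂ = 72.0 × 0.7193/0.9744 = 53 km/h

53 km/h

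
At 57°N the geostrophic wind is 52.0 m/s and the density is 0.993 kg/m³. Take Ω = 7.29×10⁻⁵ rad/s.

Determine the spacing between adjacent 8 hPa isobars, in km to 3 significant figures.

Coriolis parameter at 57°N:
f = 2Ω sin φ = 2 × 7.29×10⁻⁵ × sin 57° = 1.22×10⁻⁴ s⁻¹
Geostrophic balance rearranged: |∂P/∂n| = f ρ V_g
|∂P/∂n| = 1.22×10⁻⁴ × 0.993 × 52.0 = 6.31×10⁻³ Pa/m
Isobar spacing: Δn = ΔP/|∂P/∂n| = 800 Pa / 6.31×10⁻³ Pa/m = 126703 m ≈ 127 km

127 km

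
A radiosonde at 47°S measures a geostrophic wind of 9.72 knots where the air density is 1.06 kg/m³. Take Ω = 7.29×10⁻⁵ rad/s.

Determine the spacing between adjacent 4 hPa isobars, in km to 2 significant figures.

Coriolis parameter at 47°S:
f = 2Ω sin φ = 2 × 7.29×10⁻⁵ × sin 47° = 1.07×10⁻⁴ s⁻¹
Wind speed in SI: 9.72 knots = 5.00 m/s
Geostrophic balance rearranged: |∂P/∂n| = f ρ V_g
|∂P/∂n| = 1.07×10⁻⁴ × 1.06 × 5.00 = 5.65×10⁻⁴ Pa/m
Isobar spacing: Δn = ΔP/|∂P/∂n| = 400 Pa / 5.65×10⁻⁴ Pa/m = 707725 m ≈ 710 km

710 km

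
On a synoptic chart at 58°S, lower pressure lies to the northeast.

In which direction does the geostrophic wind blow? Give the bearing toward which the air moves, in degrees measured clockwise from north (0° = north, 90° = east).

315°

The pressure-gradient force points toward the northeast (bearing 045°).
Geostrophic balance: in the Southern Hemisphere the Coriolis force deflects motion to the left, so the geostrophic wind blows 90° to the left of the pressure-gradient force (low pressure on the right).
Rotating 045° by 90° counterclockwise gives 315° — the wind blows toward the northwest.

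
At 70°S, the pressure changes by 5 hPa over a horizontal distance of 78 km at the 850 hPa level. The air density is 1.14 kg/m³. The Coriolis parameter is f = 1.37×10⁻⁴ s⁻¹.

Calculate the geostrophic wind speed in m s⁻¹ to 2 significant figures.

41 m s⁻¹

Pressure gradient: |∂P/∂n| = 500 Pa / 78000 m = 6.41×10⁻³ Pa/m
Geostrophic balance (pressure-gradient force = Coriolis force):
V_g = (1/(fρ)) |∂P/∂n| = 6.41×10⁻³ / (1.37×10⁻⁴ × 1.14) = 41.0 m/s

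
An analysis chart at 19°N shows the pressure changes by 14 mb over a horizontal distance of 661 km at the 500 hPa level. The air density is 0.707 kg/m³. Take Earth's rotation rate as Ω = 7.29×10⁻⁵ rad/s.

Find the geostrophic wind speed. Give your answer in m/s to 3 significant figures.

63.1 m/s

Coriolis parameter at 19°N:
f = 2Ω sin φ = 2 × 7.29×10⁻⁵ × sin 19° = 4.75×10⁻⁵ s⁻¹
Pressure gradient: |∂P/∂n| = 1400 Pa / 661000 m = 2.12×10⁻³ Pa/m
Geostrophic balance (pressure-gradient force = Coriolis force):
V_g = (1/(fρ)) |∂P/∂n| = 2.12×10⁻³ / (4.75×10⁻⁵ × 0.707) = 63.1 m/s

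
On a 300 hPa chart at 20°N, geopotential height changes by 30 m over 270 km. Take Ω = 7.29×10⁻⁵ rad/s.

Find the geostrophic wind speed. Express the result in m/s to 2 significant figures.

Coriolis parameter at 20°N:
f = 2Ω sin φ = 2 × 7.29×10⁻⁵ × sin 20° = 4.99×10⁻⁵ s⁻¹
Height gradient: |∂Z/∂n| = 30 m / 270000 m = 1.11×10⁻⁴
On a pressure surface, geostrophic balance gives V_g = (g/f)|∂Z/∂n|:
V_g = 9.81 × 1.11×10⁻⁴ / 4.99×10⁻⁵ = 21.9 m/s

22 m/s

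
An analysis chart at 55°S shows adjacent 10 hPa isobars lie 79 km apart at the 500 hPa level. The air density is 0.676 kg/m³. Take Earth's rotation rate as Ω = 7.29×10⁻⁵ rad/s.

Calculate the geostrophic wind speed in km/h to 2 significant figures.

560 km/h

Coriolis parameter at 55°S:
f = 2Ω sin φ = 2 × 7.29×10⁻⁵ × sin 55° = 1.19×10⁻⁴ s⁻¹
Pressure gradient: |∂P/∂n| = 1000 Pa / 79000 m = 1.27×10⁻² Pa/m
Geostrophic balance (pressure-gradient force = Coriolis force):
V_g = (1/(fρ)) |∂P/∂n| = 1.27×10⁻² / (1.19×10⁻⁴ × 0.676) = 157 m/s
Converting: 157 m/s × 3.6 = 560 km/h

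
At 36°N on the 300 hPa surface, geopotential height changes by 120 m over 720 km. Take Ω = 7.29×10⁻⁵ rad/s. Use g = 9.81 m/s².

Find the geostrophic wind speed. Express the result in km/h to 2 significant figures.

Coriolis parameter at 36°N:
f = 2Ω sin φ = 2 × 7.29×10⁻⁵ × sin 36° = 8.57×10⁻⁵ s⁻¹
Height gradient: |∂Z/∂n| = 120 m / 720000 m = 1.67×10⁻⁴
On a pressure surface, geostrophic balance gives V_g = (g/f)|∂Z/∂n|:
V_g = 9.81 × 1.67×10⁻⁴ / 8.57×10⁻⁵ = 19.1 m/s
Converting: 19.1 m/s × 3.6 = 69 km/h

69 km/h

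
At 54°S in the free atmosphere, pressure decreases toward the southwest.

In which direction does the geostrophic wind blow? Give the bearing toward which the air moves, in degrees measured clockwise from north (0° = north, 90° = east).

135°

The pressure-gradient force points toward the southwest (bearing 225°).
Geostrophic balance: in the Southern Hemisphere the Coriolis force deflects motion to the left, so the geostrophic wind blows 90° to the left of the pressure-gradient force (low pressure on the right).
Rotating 225° by 90° counterclockwise gives 135° — the wind blows toward the southeast.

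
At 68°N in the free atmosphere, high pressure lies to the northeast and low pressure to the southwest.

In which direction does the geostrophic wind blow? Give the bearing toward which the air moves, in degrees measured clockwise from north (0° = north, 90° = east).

The pressure-gradient force points toward the southwest (bearing 225°).
Geostrophic balance: in the Northern Hemisphere the Coriolis force deflects motion to the right, so the geostrophic wind blows 90° to the right of the pressure-gradient force (low pressure on the left).
Rotating 225° by 90° clockwise gives 315° — the wind blows toward the northwest.

315°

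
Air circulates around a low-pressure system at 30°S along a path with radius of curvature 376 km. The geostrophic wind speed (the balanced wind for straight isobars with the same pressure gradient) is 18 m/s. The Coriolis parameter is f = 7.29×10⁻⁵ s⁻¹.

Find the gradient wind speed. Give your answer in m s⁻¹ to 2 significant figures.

12 m s⁻¹

Around a low, centrifugal force acts outward with Coriolis, so pressure-gradient force balances both:
(1/ρ)|∂P/∂n| = fV + V²/R  →  V² + fR·V − fR·V_g = 0
With fR = 7.29×10⁻⁵ × 376×10³ m = 27.4 m/s:
V = [−fR + √((fR)² + 4 fR V_g)]/2 = [−27.4 + √(27.4² + 4×27.4×18)]/2 = 12.4 m/s
Subgeostrophic (V < V_g = 18 m/s), as expected around a low.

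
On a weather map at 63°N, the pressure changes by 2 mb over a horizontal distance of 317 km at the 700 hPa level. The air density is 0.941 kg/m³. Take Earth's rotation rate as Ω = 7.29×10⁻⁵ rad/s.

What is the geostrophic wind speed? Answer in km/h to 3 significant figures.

Coriolis parameter at 63°N:
f = 2Ω sin φ = 2 × 7.29×10⁻⁵ × sin 63° = 1.30×10⁻⁴ s⁻¹
Pressure gradient: |∂P/∂n| = 200 Pa / 317000 m = 6.31×10⁻⁴ Pa/m
Geostrophic balance (pressure-gradient force = Coriolis force):
V_g = (1/(fρ)) |∂P/∂n| = 6.31×10⁻⁴ / (1.30×10⁻⁴ × 0.941) = 5.16 m/s
Converting: 5.16 m/s × 3.6 = 18.6 km/h

18.6 km/h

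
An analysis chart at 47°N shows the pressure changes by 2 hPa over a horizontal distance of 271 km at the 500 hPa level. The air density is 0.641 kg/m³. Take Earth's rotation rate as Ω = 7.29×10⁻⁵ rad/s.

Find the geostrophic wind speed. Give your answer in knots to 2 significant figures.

21 knots

Coriolis parameter at 47°N:
f = 2Ω sin φ = 2 × 7.29×10⁻⁵ × sin 47° = 1.07×10⁻⁴ s⁻¹
Pressure gradient: |∂P/∂n| = 200 Pa / 271000 m = 7.38×10⁻⁴ Pa/m
Geostrophic balance (pressure-gradient force = Coriolis force):
V_g = (1/(fρ)) |∂P/∂n| = 7.38×10⁻⁴ / (1.07×10⁻⁴ × 0.641) = 10.8 m/s
Converting: 10.8 m/s × 1.944 = 21 knots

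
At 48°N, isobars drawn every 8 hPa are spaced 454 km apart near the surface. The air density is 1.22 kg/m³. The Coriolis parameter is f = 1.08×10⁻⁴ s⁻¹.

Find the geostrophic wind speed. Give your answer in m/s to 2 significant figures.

Pressure gradient: |∂P/∂n| = 800 Pa / 454000 m = 1.76×10⁻³ Pa/m
Geostrophic balance (pressure-gradient force = Coriolis force):
V_g = (1/(fρ)) |∂P/∂n| = 1.76×10⁻³ / (1.08×10⁻⁴ × 1.22) = 13.4 m/s

13 m/s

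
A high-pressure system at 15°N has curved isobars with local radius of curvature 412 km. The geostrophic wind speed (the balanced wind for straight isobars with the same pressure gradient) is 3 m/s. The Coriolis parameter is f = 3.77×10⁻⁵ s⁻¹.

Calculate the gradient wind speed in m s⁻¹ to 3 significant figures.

4.06 m s⁻¹

Around a high, pressure-gradient force acts outward with centrifugal, so Coriolis balances both:
fV = (1/ρ)|∂P/∂n| + V²/R  →  V² − fR·V + fR·V_g = 0
With fR = 3.77×10⁻⁵ × 412×10³ m = 15.5 m/s:
V = [fR − √((fR)² − 4 fR V_g)]/2 = [15.5 − √(15.5² − 4×15.5×3)]/2 = 4.06 m/s
Supergeostrophic (V > V_g = 3 m/s), as expected around a high.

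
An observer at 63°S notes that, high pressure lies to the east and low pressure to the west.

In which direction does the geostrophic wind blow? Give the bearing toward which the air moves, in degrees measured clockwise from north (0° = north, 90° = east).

The pressure-gradient force points toward the west (bearing 270°).
Geostrophic balance: in the Southern Hemisphere the Coriolis force deflects motion to the left, so the geostrophic wind blows 90° to the left of the pressure-gradient force (low pressure on the right).
Rotating 270° by 90° counterclockwise gives 180° — the wind blows toward the south.

180°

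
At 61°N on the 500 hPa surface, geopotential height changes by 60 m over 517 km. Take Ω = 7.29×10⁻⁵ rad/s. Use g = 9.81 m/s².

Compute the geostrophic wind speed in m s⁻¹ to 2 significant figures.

Coriolis parameter at 61°N:
f = 2Ω sin φ = 2 × 7.29×10⁻⁵ × sin 61° = 1.28×10⁻⁴ s⁻¹
Height gradient: |∂Z/∂n| = 60 m / 517000 m = 1.16×10⁻⁴
On a pressure surface, geostrophic balance gives V_g = (g/f)|∂Z/∂n|:
V_g = 9.81 × 1.16×10⁻⁴ / 1.28×10⁻⁴ = 8.93 m/s

8.9 m s⁻¹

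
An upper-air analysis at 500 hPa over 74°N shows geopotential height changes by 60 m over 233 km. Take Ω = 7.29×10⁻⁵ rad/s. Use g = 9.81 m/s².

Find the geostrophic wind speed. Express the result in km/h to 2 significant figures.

65 km/h

Coriolis parameter at 74°N:
f = 2Ω sin φ = 2 × 7.29×10⁻⁵ × sin 74° = 1.40×10⁻⁴ s⁻¹
Height gradient: |∂Z/∂n| = 60 m / 233000 m = 2.58×10⁻⁴
On a pressure surface, geostrophic balance gives V_g = (g/f)|∂Z/∂n|:
V_g = 9.81 × 2.58×10⁻⁴ / 1.40×10⁻⁴ = 18.0 m/s
Converting: 18.0 m/s × 3.6 = 65 km/h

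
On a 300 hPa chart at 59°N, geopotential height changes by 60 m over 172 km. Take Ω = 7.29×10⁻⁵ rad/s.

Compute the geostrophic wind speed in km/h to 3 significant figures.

Coriolis parameter at 59°N:
f = 2Ω sin φ = 2 × 7.29×10⁻⁵ × sin 59° = 1.25×10⁻⁴ s⁻¹
Height gradient: |∂Z/∂n| = 60 m / 172000 m = 3.49×10⁻⁴
On a pressure surface, geostrophic balance gives V_g = (g/f)|∂Z/∂n|:
V_g = 9.81 × 3.49×10⁻⁴ / 1.25×10⁻⁴ = 27.4 m/s
Converting: 27.4 m/s × 3.6 = 98.6 km/h

98.6 km/h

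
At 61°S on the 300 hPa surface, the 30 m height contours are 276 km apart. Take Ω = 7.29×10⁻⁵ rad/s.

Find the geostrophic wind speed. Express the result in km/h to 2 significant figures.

30 km/h

Coriolis parameter at 61°S:
f = 2Ω sin φ = 2 × 7.29×10⁻⁵ × sin 61° = 1.28×10⁻⁴ s⁻¹
Height gradient: |∂Z/∂n| = 30 m / 276000 m = 1.09×10⁻⁴
On a pressure surface, geostrophic balance gives V_g = (g/f)|∂Z/∂n|:
V_g = 9.81 × 1.09×10⁻⁴ / 1.28×10⁻⁴ = 8.36 m/s
Converting: 8.36 m/s × 3.6 = 30 km/h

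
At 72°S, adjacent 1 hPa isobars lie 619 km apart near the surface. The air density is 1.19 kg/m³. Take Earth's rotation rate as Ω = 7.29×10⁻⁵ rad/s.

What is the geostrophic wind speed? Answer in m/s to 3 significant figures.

Coriolis parameter at 72°S:
f = 2Ω sin φ = 2 × 7.29×10⁻⁵ × sin 72° = 1.39×10⁻⁴ s⁻¹
Pressure gradient: |∂P/∂n| = 100 Pa / 619000 m = 1.62×10⁻⁴ Pa/m
Geostrophic balance (pressure-gradient force = Coriolis force):
V_g = (1/(fρ)) |∂P/∂n| = 1.62×10⁻⁴ / (1.39×10⁻⁴ × 1.19) = 0.979 m/s

0.979 m/s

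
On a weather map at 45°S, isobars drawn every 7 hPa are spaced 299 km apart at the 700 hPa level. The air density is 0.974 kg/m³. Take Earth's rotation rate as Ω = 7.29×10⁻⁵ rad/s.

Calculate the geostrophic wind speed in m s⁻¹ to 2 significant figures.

Coriolis parameter at 45°S:
f = 2Ω sin φ = 2 × 7.29×10⁻⁵ × sin 45° = 1.03×10⁻⁴ s⁻¹
Pressure gradient: |∂P/∂n| = 700 Pa / 299000 m = 2.34×10⁻³ Pa/m
Geostrophic balance (pressure-gradient force = Coriolis force):
V_g = (1/(fρ)) |∂P/∂n| = 2.34×10⁻³ / (1.03×10⁻⁴ × 0.974) = 23.3 m/s

23 m s⁻¹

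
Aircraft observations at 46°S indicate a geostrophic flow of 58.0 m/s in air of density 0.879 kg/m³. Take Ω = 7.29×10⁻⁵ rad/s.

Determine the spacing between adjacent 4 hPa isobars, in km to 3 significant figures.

74.8 km

Coriolis parameter at 46°S:
f = 2Ω sin φ = 2 × 7.29×10⁻⁵ × sin 46° = 1.05×10⁻⁴ s⁻¹
Geostrophic balance rearranged: |∂P/∂n| = f ρ V_g
|∂P/∂n| = 1.05×10⁻⁴ × 0.879 × 58.0 = 5.35×10⁻³ Pa/m
Isobar spacing: Δn = ΔP/|∂P/∂n| = 400 Pa / 5.35×10⁻³ Pa/m = 74809 m ≈ 74.8 km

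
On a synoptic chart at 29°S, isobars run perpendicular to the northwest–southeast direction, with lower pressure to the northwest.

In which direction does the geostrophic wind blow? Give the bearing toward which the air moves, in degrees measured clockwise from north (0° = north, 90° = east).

The pressure-gradient force points toward the northwest (bearing 315°).
Geostrophic balance: in the Southern Hemisphere the Coriolis force deflects motion to the left, so the geostrophic wind blows 90° to the left of the pressure-gradient force (low pressure on the right).
Rotating 315° by 90° counterclockwise gives 225° — the wind blows toward the southwest.

225°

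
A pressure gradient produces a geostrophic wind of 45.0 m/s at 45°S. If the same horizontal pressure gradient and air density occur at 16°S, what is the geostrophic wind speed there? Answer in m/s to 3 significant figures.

With the same pressure gradient and density, V_g ∝ 1/f ∝ 1/sin φ.
V₂ = V₁ · sin φ₁ / sin φ₂ = 45.0 × sin 45° / sin 16°
V₂ = 45.0 × 0.7071/0.2756 = 115 m/s

115 m/s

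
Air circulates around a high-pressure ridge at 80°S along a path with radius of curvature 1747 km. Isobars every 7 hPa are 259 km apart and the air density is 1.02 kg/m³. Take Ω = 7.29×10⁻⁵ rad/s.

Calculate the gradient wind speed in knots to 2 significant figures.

39 knots

Coriolis parameter at 80°S:
f = 2Ω sin φ = 2 × 7.29×10⁻⁵ × sin 80° = 1.44×10⁻⁴ s⁻¹
Pressure gradient: |∂P/∂n| = 700 Pa / 259000 m = 2.70×10⁻³ Pa/m
Geostrophic speed: V_g = |∂P/∂n|/(fρ) = 2.70×10⁻³/(1.44×10⁻⁴ × 1.02) = 18.5 m/s
Around a high, pressure-gradient force acts outward with centrifugal, so Coriolis balances both:
fV = (1/ρ)|∂P/∂n| + V²/R  →  V² − fR·V + fR·V_g = 0
With fR = 1.44×10⁻⁴ × 1747×10³ m = 251 m/s:
V = [fR − √((fR)² − 4 fR V_g)]/2 = [251 − √(251² − 4×251×18.5)]/2 = 20.1 m/s
Supergeostrophic (V > V_g = 18.5 m/s), as expected around a high.
Converting: 20.1 m/s × 1.944 = 39 knots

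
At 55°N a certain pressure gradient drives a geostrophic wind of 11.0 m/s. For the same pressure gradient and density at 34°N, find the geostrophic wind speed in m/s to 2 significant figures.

16 m/s

With the same pressure gradient and density, V_g ∝ 1/f ∝ 1/sin φ.
V₂ = V₁ · sin φ₁ / sin φ₂ = 11.0 × sin 55° / sin 34°
V₂ = 11.0 × 0.8192/0.5592 = 16 m/s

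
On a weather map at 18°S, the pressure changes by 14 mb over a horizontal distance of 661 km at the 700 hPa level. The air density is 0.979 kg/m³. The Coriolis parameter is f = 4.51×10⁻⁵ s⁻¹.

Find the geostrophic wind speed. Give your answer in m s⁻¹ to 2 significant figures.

Pressure gradient: |∂P/∂n| = 1400 Pa / 661000 m = 2.12×10⁻³ Pa/m
Geostrophic balance (pressure-gradient force = Coriolis force):
V_g = (1/(fρ)) |∂P/∂n| = 2.12×10⁻³ / (4.51×10⁻⁵ × 0.979) = 48.0 m/s

48 m s⁻¹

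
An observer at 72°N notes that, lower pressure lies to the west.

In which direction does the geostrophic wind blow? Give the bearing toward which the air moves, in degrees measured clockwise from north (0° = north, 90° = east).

The pressure-gradient force points toward the west (bearing 270°).
Geostrophic balance: in the Northern Hemisphere the Coriolis force deflects motion to the right, so the geostrophic wind blows 90° to the right of the pressure-gradient force (low pressure on the left).
Rotating 270° by 90° clockwise gives 000° — the wind blows toward the north.

000°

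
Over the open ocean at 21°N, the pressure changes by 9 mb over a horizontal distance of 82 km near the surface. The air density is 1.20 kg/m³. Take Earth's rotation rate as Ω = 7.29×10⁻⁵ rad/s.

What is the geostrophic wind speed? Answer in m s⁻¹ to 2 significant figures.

Coriolis parameter at 21°N:
f = 2Ω sin φ = 2 × 7.29×10⁻⁵ × sin 21° = 5.23×10⁻⁵ s⁻¹
Pressure gradient: |∂P/∂n| = 900 Pa / 82000 m = 1.10×10⁻² Pa/m
Geostrophic balance (pressure-gradient force = Coriolis force):
V_g = (1/(fρ)) |∂P/∂n| = 1.10×10⁻² / (5.23×10⁻⁵ × 1.20) = 175 m/s

180 m s⁻¹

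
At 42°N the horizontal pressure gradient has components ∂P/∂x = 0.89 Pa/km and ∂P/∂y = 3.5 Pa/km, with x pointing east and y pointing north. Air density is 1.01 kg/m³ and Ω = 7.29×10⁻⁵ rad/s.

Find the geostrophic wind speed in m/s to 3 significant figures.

36.7 m/s

Coriolis parameter at 42°N:
f = 2Ω sin φ = 2 × 7.29×10⁻⁵ × sin 42° = 9.76×10⁻⁵ s⁻¹
Component geostrophic relations (x east, y north):
u_g = −(1/(fρ)) ∂P/∂y,  v_g = (1/(fρ)) ∂P/∂x
u_g = −(3.5×10⁻³)/(9.76×10⁻⁵ × 1.01) = −35.5 m/s;  v_g = (0.89×10⁻³)/(9.76×10⁻⁵ × 1.01) = 9.03 m/s
|V_g| = √(u_g² + v_g²) = 36.7 m/s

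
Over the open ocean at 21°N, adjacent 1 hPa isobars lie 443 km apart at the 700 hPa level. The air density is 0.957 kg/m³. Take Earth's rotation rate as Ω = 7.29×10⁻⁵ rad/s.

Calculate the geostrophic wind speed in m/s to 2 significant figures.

4.5 m/s

Coriolis parameter at 21°N:
f = 2Ω sin φ = 2 × 7.29×10⁻⁵ × sin 21° = 5.23×10⁻⁵ s⁻¹
Pressure gradient: |∂P/∂n| = 100 Pa / 443000 m = 2.26×10⁻⁴ Pa/m
Geostrophic balance (pressure-gradient force = Coriolis force):
V_g = (1/(fρ)) |∂P/∂n| = 2.26×10⁻⁴ / (5.23×10⁻⁵ × 0.957) = 4.51 m/s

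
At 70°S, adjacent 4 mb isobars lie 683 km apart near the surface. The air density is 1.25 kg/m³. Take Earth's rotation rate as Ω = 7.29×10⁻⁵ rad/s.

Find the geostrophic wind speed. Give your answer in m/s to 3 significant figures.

Coriolis parameter at 70°S:
f = 2Ω sin φ = 2 × 7.29×10⁻⁵ × sin 70° = 1.37×10⁻⁴ s⁻¹
Pressure gradient: |∂P/∂n| = 400 Pa / 683000 m = 5.86×10⁻⁴ Pa/m
Geostrophic balance (pressure-gradient force = Coriolis force):
V_g = (1/(fρ)) |∂P/∂n| = 5.86×10⁻⁴ / (1.37×10⁻⁴ × 1.25) = 3.42 m/s

3.42 m/s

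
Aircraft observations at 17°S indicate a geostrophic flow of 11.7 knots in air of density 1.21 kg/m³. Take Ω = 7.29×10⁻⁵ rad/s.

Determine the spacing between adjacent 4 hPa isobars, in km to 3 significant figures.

Coriolis parameter at 17°S:
f = 2Ω sin φ = 2 × 7.29×10⁻⁵ × sin 17° = 4.26×10⁻⁵ s⁻¹
Wind speed in SI: 11.7 knots = 6.02 m/s
Geostrophic balance rearranged: |∂P/∂n| = f ρ V_g
|∂P/∂n| = 4.26×10⁻⁵ × 1.21 × 6.02 = 3.10×10⁻⁴ Pa/m
Isobar spacing: Δn = ΔP/|∂P/∂n| = 400 Pa / 3.10×10⁻⁴ Pa/m = 1288421 m ≈ 1290 km

1290 km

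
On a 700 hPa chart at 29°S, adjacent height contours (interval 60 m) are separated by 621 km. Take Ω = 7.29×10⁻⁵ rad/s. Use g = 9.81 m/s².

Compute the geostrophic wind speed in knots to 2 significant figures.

26 knots

Coriolis parameter at 29°S:
f = 2Ω sin φ = 2 × 7.29×10⁻⁵ × sin 29° = 7.07×10⁻⁵ s⁻¹
Height gradient: |∂Z/∂n| = 60 m / 621000 m = 9.66×10⁻⁵
On a pressure surface, geostrophic balance gives V_g = (g/f)|∂Z/∂n|:
V_g = 9.81 × 9.66×10⁻⁵ / 7.07×10⁻⁵ = 13.4 m/s
Converting: 13.4 m/s × 1.944 = 26 knots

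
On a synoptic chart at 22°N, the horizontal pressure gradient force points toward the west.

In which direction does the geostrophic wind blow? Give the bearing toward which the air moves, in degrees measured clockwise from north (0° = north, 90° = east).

The pressure-gradient force points toward the west (bearing 270°).
Geostrophic balance: in the Northern Hemisphere the Coriolis force deflects motion to the right, so the geostrophic wind blows 90° to the right of the pressure-gradient force (low pressure on the left).
Rotating 270° by 90° clockwise gives 000° — the wind blows toward the north.

000°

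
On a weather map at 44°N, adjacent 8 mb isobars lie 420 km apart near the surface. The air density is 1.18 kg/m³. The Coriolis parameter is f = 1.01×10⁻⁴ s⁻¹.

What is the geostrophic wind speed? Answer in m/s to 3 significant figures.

Pressure gradient: |∂P/∂n| = 800 Pa / 420000 m = 1.90×10⁻³ Pa/m
Geostrophic balance (pressure-gradient force = Coriolis force):
V_g = (1/(fρ)) |∂P/∂n| = 1.90×10⁻³ / (1.01×10⁻⁴ × 1.18) = 16.0 m/s

16.0 m/s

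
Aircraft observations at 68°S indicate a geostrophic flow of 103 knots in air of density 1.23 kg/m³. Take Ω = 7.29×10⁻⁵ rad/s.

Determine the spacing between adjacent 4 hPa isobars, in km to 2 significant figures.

45 km

Coriolis parameter at 68°S:
f = 2Ω sin φ = 2 × 7.29×10⁻⁵ × sin 68° = 1.35×10⁻⁴ s⁻¹
Wind speed in SI: 103 knots = 53.0 m/s
Geostrophic balance rearranged: |∂P/∂n| = f ρ V_g
|∂P/∂n| = 1.35×10⁻⁴ × 1.23 × 53.0 = 8.81×10⁻³ Pa/m
Isobar spacing: Δn = ΔP/|∂P/∂n| = 400 Pa / 8.81×10⁻³ Pa/m = 45400 m ≈ 45 km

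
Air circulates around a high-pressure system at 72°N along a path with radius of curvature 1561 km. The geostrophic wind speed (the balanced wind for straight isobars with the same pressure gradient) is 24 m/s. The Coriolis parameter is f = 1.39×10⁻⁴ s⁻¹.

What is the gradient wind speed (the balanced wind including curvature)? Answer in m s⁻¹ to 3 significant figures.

Around a high, pressure-gradient force acts outward with centrifugal, so Coriolis balances both:
fV = (1/ρ)|∂P/∂n| + V²/R  →  V² − fR·V + fR·V_g = 0
With fR = 1.39×10⁻⁴ × 1561×10³ m = 217 m/s:
V = [fR − √((fR)² − 4 fR V_g)]/2 = [217 − √(217² − 4×217×24)]/2 = 27.5 m/s
Supergeostrophic (V > V_g = 24 m/s), as expected around a high.

27.5 m s⁻¹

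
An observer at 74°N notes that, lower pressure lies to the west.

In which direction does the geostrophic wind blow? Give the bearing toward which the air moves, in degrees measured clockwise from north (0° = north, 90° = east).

000°

The pressure-gradient force points toward the west (bearing 270°).
Geostrophic balance: in the Northern Hemisphere the Coriolis force deflects motion to the right, so the geostrophic wind blows 90° to the right of the pressure-gradient force (low pressure on the left).
Rotating 270° by 90° clockwise gives 000° — the wind blows toward the north.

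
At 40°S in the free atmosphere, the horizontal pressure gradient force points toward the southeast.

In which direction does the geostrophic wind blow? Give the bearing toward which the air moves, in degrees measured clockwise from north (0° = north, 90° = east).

045°

The pressure-gradient force points toward the southeast (bearing 135°).
Geostrophic balance: in the Southern Hemisphere the Coriolis force deflects motion to the left, so the geostrophic wind blows 90° to the left of the pressure-gradient force (low pressure on the right).
Rotating 135° by 90° counterclockwise gives 045° — the wind blows toward the northeast.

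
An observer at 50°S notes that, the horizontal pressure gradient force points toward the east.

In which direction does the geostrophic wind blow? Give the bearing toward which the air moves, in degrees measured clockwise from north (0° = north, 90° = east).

000°

The pressure-gradient force points toward the east (bearing 090°).
Geostrophic balance: in the Southern Hemisphere the Coriolis force deflects motion to the left, so the geostrophic wind blows 90° to the left of the pressure-gradient force (low pressure on the right).
Rotating 090° by 90° counterclockwise gives 000° — the wind blows toward the north.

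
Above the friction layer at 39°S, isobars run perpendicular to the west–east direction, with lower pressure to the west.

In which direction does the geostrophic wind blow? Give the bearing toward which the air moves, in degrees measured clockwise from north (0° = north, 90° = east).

180°

The pressure-gradient force points toward the west (bearing 270°).
Geostrophic balance: in the Southern Hemisphere the Coriolis force deflects motion to the left, so the geostrophic wind blows 90° to the left of the pressure-gradient force (low pressure on the right).
Rotating 270° by 90° counterclockwise gives 180° — the wind blows toward the south.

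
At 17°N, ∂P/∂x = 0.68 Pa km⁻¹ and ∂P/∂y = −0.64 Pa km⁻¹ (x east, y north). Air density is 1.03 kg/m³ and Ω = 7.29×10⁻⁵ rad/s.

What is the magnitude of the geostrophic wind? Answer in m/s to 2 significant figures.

21 m/s

Coriolis parameter at 17°N:
f = 2Ω sin φ = 2 × 7.29×10⁻⁵ × sin 17° = 4.26×10⁻⁵ s⁻¹
Component geostrophic relations (x east, y north):
u_g = −(1/(fρ)) ∂P/∂y,  v_g = (1/(fρ)) ∂P/∂x
u_g = −(−0.64×10⁻³)/(4.26×10⁻⁵ × 1.03) = 14.6 m/s;  v_g = (0.68×10⁻³)/(4.26×10⁻⁵ × 1.03) = 15.5 m/s
|V_g| = √(u_g² + v_g²) = 21.3 m/s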